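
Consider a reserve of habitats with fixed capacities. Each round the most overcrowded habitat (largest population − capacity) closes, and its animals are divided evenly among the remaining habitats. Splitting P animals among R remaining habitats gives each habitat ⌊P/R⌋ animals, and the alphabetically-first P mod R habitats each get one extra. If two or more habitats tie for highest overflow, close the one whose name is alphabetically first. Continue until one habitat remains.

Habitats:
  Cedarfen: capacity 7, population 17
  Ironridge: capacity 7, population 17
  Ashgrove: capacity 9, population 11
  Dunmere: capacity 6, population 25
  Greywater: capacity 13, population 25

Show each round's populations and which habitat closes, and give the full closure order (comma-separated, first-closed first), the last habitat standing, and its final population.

Closure order: Dunmere, Greywater, Cedarfen, Ironridge
Last habitat: Ashgrove with 95 animals

Round 1: Ashgrove=11 Cedarfen=17 Dunmere=25 Greywater=25 Ironridge=17 → close Dunmere (overflow 19)
  25÷4 = 6 each, +1 to first 1
Round 2: Ashgrove=18 Cedarfen=23 Greywater=31 Ironridge=23 → close Greywater (overflow 18)
  31÷3 = 10 each, +1 to first 1
Round 3: Ashgrove=29 Cedarfen=33 Ironridge=33 → close Cedarfen (overflow 26)
  33÷2 = 16 each, +1 to first 1
Round 4: Ashgrove=46 Ironridge=49 → close Ironridge (overflow 42)
  49÷1 = 49 each, +1 to first 0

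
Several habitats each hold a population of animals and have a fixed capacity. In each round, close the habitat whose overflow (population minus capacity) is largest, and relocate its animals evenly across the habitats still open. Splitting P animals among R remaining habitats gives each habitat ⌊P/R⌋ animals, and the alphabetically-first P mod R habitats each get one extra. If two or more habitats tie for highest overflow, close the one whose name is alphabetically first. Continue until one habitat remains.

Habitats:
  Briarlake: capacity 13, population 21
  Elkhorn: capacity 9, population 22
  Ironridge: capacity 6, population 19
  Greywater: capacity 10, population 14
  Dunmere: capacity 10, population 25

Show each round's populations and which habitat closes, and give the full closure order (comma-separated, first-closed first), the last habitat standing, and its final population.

Closure order: Dunmere, Elkhorn, Ironridge, Briarlake
Last habitat: Greywater with 101 animals

Round 1: Briarlake=21 Dunmere=25 Elkhorn=22 Greywater=14 Ironridge=19 → close Dunmere (overflow 15)
  25÷4 = 6 each, +1 to first 1
Round 2: Briarlake=28 Elkhorn=28 Greywater=20 Ironridge=25 → close Elkhorn (overflow 19)
  28÷3 = 9 each, +1 to first 1
Round 3: Briarlake=38 Greywater=29 Ironridge=34 → close Ironridge (overflow 28)
  34÷2 = 17 each, +1 to first 0
Round 4: Briarlake=55 Greywater=46 → close Briarlake (overflow 42)
  55÷1 = 55 each, +1 to first 0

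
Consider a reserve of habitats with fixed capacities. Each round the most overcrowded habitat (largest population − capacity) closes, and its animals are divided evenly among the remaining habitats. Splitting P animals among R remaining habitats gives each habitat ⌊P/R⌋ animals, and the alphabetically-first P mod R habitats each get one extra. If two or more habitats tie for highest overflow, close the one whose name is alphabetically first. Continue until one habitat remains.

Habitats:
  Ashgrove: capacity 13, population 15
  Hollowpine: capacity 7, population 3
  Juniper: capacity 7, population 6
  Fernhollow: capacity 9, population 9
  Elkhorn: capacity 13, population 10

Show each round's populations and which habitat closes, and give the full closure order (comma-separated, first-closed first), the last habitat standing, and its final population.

Round 1: Ashgrove=15 Elkhorn=10 Fernhollow=9 Hollowpine=3 Juniper=6 → close Ashgrove (overflow 2)
  15÷4 = 3 each, +1 to first 3
Round 2: Elkhorn=14 Fernhollow=13 Hollowpine=7 Juniper=9 → close Fernhollow (overflow 4)
  13÷3 = 4 each, +1 to first 1
Round 3: Elkhorn=19 Hollowpine=11 Juniper=13 → close Elkhorn (overflow 6)
  19÷2 = 9 each, +1 to first 1
Round 4: Hollowpine=21 Juniper=22 → close Juniper (overflow 15)
  22÷1 = 22 each, +1 to first 0

Closure order: Ashgrove, Fernhollow, Elkhorn, Juniper
Last habitat: Hollowpine with 43 animals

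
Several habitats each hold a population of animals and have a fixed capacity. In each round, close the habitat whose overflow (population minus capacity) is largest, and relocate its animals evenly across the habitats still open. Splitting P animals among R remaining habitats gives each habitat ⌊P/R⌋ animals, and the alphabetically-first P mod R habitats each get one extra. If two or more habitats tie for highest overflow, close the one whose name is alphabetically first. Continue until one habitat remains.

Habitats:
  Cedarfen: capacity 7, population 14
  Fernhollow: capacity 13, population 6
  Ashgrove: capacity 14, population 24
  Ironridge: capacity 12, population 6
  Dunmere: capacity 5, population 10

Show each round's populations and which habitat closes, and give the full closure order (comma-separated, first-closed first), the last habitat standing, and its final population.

Round 1: Ashgrove=24 Cedarfen=14 Dunmere=10 Fernhollow=6 Ironridge=6 → close Ashgrove (overflow 10)
  24÷4 = 6 each, +1 to first 0
Round 2: Cedarfen=20 Dunmere=16 Fernhollow=12 Ironridge=12 → close Cedarfen (overflow 13)
  20÷3 = 6 each, +1 to first 2
Round 3: Dunmere=23 Fernhollow=19 Ironridge=18 → close Dunmere (overflow 18)
  23÷2 = 11 each, +1 to first 1
Round 4: Fernhollow=31 Ironridge=29 → close Fernhollow (overflow 18)
  31÷1 = 31 each, +1 to first 0

Closure order: Ashgrove, Cedarfen, Dunmere, Fernhollow
Last habitat: Ironridge with 60 animals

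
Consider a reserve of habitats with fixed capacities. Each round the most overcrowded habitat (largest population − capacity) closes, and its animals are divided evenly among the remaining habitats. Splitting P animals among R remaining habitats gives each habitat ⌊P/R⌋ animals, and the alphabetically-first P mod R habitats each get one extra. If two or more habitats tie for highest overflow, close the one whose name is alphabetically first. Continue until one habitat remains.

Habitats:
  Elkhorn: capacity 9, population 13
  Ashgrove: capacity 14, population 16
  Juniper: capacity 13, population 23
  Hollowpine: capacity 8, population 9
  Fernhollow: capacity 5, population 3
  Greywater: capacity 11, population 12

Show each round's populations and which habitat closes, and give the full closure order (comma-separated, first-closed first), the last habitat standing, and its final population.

Closure order: Juniper, Elkhorn, Ashgrove, Greywater, Fernhollow
Last habitat: Hollowpine with 76 animals

Round 1: Ashgrove=16 Elkhorn=13 Fernhollow=3 Greywater=12 Hollowpine=9 Juniper=23 → close Juniper (overflow 10)
  23÷5 = 4 each, +1 to first 3
Round 2: Ashgrove=21 Elkhorn=18 Fernhollow=8 Greywater=16 Hollowpine=13 → close Elkhorn (overflow 9)
  18÷4 = 4 each, +1 to first 2
Round 3: Ashgrove=26 Fernhollow=13 Greywater=20 Hollowpine=17 → close Ashgrove (overflow 12)
  26÷3 = 8 each, +1 to first 2
Round 4: Fernhollow=22 Greywater=29 Hollowpine=25 → close Greywater (overflow 18)
  29÷2 = 14 each, +1 to first 1
Round 5: Fernhollow=37 Hollowpine=39 → close Fernhollow (overflow 32)
  37÷1 = 37 each, +1 to first 0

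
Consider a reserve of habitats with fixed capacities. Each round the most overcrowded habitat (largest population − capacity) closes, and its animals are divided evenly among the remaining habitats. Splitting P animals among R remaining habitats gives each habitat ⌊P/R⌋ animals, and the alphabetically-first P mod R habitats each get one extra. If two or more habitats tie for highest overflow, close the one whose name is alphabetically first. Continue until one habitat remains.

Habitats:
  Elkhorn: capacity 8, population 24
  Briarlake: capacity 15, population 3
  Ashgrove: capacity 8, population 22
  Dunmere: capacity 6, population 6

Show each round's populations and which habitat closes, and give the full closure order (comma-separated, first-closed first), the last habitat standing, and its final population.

Round 1: Ashgrove=22 Briarlake=3 Dunmere=6 Elkhorn=24 → close Elkhorn (overflow 16)
  24÷3 = 8 each, +1 to first 0
Round 2: Ashgrove=30 Briarlake=11 Dunmere=14 → close Ashgrove (overflow 22)
  30÷2 = 15 each, +1 to first 0
Round 3: Briarlake=26 Dunmere=29 → close Dunmere (overflow 23)
  29÷1 = 29 each, +1 to first 0

Closure order: Elkhorn, Ashgrove, Dunmere
Last habitat: Briarlake with 55 animals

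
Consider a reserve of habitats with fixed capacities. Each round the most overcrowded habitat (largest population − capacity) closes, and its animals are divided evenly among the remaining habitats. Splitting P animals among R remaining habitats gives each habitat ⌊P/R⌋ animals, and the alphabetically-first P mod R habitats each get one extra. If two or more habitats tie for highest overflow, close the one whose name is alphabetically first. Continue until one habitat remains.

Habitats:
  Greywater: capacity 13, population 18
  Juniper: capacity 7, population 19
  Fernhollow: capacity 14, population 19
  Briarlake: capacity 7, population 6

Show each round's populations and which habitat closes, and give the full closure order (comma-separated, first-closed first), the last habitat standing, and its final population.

Round 1: Briarlake=6 Fernhollow=19 Greywater=18 Juniper=19 → close Juniper (overflow 12)
  19÷3 = 6 each, +1 to first 1
Round 2: Briarlake=13 Fernhollow=25 Greywater=24 → close Fernhollow (overflow 11)
  25÷2 = 12 each, +1 to first 1
Round 3: Briarlake=26 Greywater=36 → close Greywater (overflow 23)
  36÷1 = 36 each, +1 to first 0

Closure order: Juniper, Fernhollow, Greywater
Last habitat: Briarlake with 62 animals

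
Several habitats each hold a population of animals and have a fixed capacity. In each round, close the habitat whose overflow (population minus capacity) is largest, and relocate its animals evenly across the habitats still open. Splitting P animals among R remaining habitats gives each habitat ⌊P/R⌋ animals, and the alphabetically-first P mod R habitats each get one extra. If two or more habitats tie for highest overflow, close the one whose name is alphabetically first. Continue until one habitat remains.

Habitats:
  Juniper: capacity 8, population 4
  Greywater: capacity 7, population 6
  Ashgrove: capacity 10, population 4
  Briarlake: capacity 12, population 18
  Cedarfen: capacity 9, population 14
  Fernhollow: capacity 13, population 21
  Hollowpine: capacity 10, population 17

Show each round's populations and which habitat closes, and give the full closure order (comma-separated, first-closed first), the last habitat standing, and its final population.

Closure order: Fernhollow, Briarlake, Cedarfen, Hollowpine, Greywater, Ashgrove
Last habitat: Juniper with 84 animals

Round 1: Ashgrove=4 Briarlake=18 Cedarfen=14 Fernhollow=21 Greywater=6 Hollowpine=17 Juniper=4 → close Fernhollow (overflow 8)
  21÷6 = 3 each, +1 to first 3
Round 2: Ashgrove=8 Briarlake=22 Cedarfen=18 Greywater=9 Hollowpine=20 Juniper=7 → close Briarlake (overflow 10)
  22÷5 = 4 each, +1 to first 2
Round 3: Ashgrove=13 Cedarfen=23 Greywater=13 Hollowpine=24 Juniper=11 → close Cedarfen (overflow 14)
  23÷4 = 5 each, +1 to first 3
Round 4: Ashgrove=19 Greywater=19 Hollowpine=30 Juniper=16 → close Hollowpine (overflow 20)
  30÷3 = 10 each, +1 to first 0
Round 5: Ashgrove=29 Greywater=29 Juniper=26 → close Greywater (overflow 22)
  29÷2 = 14 each, +1 to first 1
Round 6: Ashgrove=44 Juniper=40 → close Ashgrove (overflow 34)
  44÷1 = 44 each, +1 to first 0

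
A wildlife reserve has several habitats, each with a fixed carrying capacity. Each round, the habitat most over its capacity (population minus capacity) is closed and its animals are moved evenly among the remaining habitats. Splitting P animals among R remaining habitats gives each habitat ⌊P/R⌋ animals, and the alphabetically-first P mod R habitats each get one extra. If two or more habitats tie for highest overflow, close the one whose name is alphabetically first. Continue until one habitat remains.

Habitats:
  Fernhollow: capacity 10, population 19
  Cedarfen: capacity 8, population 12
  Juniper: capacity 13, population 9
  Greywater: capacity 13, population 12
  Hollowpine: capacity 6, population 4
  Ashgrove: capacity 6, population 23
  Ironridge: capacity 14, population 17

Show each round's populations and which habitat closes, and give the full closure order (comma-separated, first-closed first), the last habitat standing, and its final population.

Closure order: Ashgrove, Fernhollow, Cedarfen, Ironridge, Greywater, Hollowpine
Last habitat: Juniper with 96 animals

Round 1: Ashgrove=23 Cedarfen=12 Fernhollow=19 Greywater=12 Hollowpine=4 Ironridge=17 Juniper=9 → close Ashgrove (overflow 17)
  23÷6 = 3 each, +1 to first 5
Round 2: Cedarfen=16 Fernhollow=23 Greywater=16 Hollowpine=8 Ironridge=21 Juniper=12 → close Fernhollow (overflow 13)
  23÷5 = 4 each, +1 to first 3
Round 3: Cedarfen=21 Greywater=21 Hollowpine=13 Ironridge=25 Juniper=16 → close Cedarfen (overflow 13)
  21÷4 = 5 each, +1 to first 1
Round 4: Greywater=27 Hollowpine=18 Ironridge=30 Juniper=21 → close Ironridge (overflow 16)
  30÷3 = 10 each, +1 to first 0
Round 5: Greywater=37 Hollowpine=28 Juniper=31 → close Greywater (overflow 24)
  37÷2 = 18 each, +1 to first 1
Round 6: Hollowpine=47 Juniper=49 → close Hollowpine (overflow 41)
  47÷1 = 47 each, +1 to first 0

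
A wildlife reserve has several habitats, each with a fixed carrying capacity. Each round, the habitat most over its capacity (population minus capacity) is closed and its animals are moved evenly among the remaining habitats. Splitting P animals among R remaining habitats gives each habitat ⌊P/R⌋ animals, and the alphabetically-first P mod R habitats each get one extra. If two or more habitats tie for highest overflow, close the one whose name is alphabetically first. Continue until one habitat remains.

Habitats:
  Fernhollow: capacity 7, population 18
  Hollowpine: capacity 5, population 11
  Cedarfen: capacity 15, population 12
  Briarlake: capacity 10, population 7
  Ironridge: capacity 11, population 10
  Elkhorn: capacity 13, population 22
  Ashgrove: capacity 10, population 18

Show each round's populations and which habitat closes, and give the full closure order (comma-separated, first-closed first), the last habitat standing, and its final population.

Round 1: Ashgrove=18 Briarlake=7 Cedarfen=12 Elkhorn=22 Fernhollow=18 Hollowpine=11 Ironridge=10 → close Fernhollow (overflow 11)
  18÷6 = 3 each, +1 to first 0
Round 2: Ashgrove=21 Briarlake=10 Cedarfen=15 Elkhorn=25 Hollowpine=14 Ironridge=13 → close Elkhorn (overflow 12)
  25÷5 = 5 each, +1 to first 0
Round 3: Ashgrove=26 Briarlake=15 Cedarfen=20 Hollowpine=19 Ironridge=18 → close Ashgrove (overflow 16)
  26÷4 = 6 each, +1 to first 2
Round 4: Briarlake=22 Cedarfen=27 Hollowpine=25 Ironridge=24 → close Hollowpine (overflow 20)
  25÷3 = 8 each, +1 to first 1
Round 5: Briarlake=31 Cedarfen=35 Ironridge=32 → close Briarlake (overflow 21)
  31÷2 = 15 each, +1 to first 1
Round 6: Cedarfen=51 Ironridge=47 → close Cedarfen (overflow 36)
  51÷1 = 51 each, +1 to first 0

Closure order: Fernhollow, Elkhorn, Ashgrove, Hollowpine, Briarlake, Cedarfen
Last habitat: Ironridge with 98 animals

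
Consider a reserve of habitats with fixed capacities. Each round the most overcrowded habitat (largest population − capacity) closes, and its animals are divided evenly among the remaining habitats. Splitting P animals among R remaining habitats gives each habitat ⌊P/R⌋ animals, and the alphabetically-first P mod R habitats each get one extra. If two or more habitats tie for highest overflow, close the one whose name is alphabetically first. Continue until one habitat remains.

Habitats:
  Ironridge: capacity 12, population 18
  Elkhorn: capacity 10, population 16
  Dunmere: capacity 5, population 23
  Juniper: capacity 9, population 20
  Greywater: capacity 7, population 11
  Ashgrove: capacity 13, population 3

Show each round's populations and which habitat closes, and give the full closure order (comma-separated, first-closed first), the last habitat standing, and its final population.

Closure order: Dunmere, Juniper, Elkhorn, Ironridge, Greywater
Last habitat: Ashgrove with 91 animals

Round 1: Ashgrove=3 Dunmere=23 Elkhorn=16 Greywater=11 Ironridge=18 Juniper=20 → close Dunmere (overflow 18)
  23÷5 = 4 each, +1 to first 3
Round 2: Ashgrove=8 Elkhorn=21 Greywater=16 Ironridge=22 Juniper=24 → close Juniper (overflow 15)
  24÷4 = 6 each, +1 to first 0
Round 3: Ashgrove=14 Elkhorn=27 Greywater=22 Ironridge=28 → close Elkhorn (overflow 17)
  27÷3 = 9 each, +1 to first 0
Round 4: Ashgrove=23 Greywater=31 Ironridge=37 → close Ironridge (overflow 25)
  37÷2 = 18 each, +1 to first 1
Round 5: Ashgrove=42 Greywater=49 → close Greywater (overflow 42)
  49÷1 = 49 each, +1 to first 0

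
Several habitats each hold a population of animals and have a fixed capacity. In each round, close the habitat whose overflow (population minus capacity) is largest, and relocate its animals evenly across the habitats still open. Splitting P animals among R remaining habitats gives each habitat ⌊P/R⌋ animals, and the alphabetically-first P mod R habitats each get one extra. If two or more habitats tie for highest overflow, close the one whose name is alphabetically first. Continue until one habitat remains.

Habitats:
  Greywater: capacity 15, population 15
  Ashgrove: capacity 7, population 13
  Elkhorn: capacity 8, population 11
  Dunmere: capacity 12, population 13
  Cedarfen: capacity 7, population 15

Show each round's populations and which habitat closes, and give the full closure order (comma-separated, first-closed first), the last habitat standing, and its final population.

Closure order: Cedarfen, Ashgrove, Elkhorn, Dunmere
Last habitat: Greywater with 67 animals

Round 1: Ashgrove=13 Cedarfen=15 Dunmere=13 Elkhorn=11 Greywater=15 → close Cedarfen (overflow 8)
  15÷4 = 3 each, +1 to first 3
Round 2: Ashgrove=17 Dunmere=17 Elkhorn=15 Greywater=18 → close Ashgrove (overflow 10)
  17÷3 = 5 each, +1 to first 2
Round 3: Dunmere=23 Elkhorn=21 Greywater=23 → close Elkhorn (overflow 13)
  21÷2 = 10 each, +1 to first 1
Round 4: Dunmere=34 Greywater=33 → close Dunmere (overflow 22)
  34÷1 = 34 each, +1 to first 0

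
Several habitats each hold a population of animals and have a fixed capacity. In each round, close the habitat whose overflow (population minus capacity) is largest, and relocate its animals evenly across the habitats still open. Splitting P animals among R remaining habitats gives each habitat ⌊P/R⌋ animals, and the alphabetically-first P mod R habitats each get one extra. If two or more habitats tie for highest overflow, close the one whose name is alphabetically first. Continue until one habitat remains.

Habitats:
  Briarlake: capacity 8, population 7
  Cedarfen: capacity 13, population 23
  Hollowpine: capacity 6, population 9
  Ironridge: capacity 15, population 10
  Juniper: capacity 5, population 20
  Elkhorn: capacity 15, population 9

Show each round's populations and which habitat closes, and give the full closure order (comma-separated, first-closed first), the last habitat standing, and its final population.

Round 1: Briarlake=7 Cedarfen=23 Elkhorn=9 Hollowpine=9 Ironridge=10 Juniper=20 → close Juniper (overflow 15)
  20÷5 = 4 each, +1 to first 0
Round 2: Briarlake=11 Cedarfen=27 Elkhorn=13 Hollowpine=13 Ironridge=14 → close Cedarfen (overflow 14)
  27÷4 = 6 each, +1 to first 3
Round 3: Briarlake=18 Elkhorn=20 Hollowpine=20 Ironridge=20 → close Hollowpine (overflow 14)
  20÷3 = 6 each, +1 to first 2
Round 4: Briarlake=25 Elkhorn=27 Ironridge=26 → close Briarlake (overflow 17)
  25÷2 = 12 each, +1 to first 1
Round 5: Elkhorn=40 Ironridge=38 → close Elkhorn (overflow 25)
  40÷1 = 40 each, +1 to first 0

Closure order: Juniper, Cedarfen, Hollowpine, Briarlake, Elkhorn
Last habitat: Ironridge with 78 animals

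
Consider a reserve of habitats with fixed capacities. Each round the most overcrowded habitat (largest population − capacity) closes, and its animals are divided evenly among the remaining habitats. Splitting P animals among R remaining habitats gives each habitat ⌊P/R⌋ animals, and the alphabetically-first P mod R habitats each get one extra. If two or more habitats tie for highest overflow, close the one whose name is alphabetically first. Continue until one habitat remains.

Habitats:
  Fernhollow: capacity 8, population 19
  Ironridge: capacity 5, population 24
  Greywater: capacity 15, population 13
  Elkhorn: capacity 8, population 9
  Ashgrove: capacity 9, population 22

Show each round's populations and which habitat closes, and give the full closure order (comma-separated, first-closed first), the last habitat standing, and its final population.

Round 1: Ashgrove=22 Elkhorn=9 Fernhollow=19 Greywater=13 Ironridge=24 → close Ironridge (overflow 19)
  24÷4 = 6 each, +1 to first 0
Round 2: Ashgrove=28 Elkhorn=15 Fernhollow=25 Greywater=19 → close Ashgrove (overflow 19)
  28÷3 = 9 each, +1 to first 1
Round 3: Elkhorn=25 Fernhollow=34 Greywater=28 → close Fernhollow (overflow 26)
  34÷2 = 17 each, +1 to first 0
Round 4: Elkhorn=42 Greywater=45 → close Elkhorn (overflow 34)
  42÷1 = 42 each, +1 to first 0

Closure order: Ironridge, Ashgrove, Fernhollow, Elkhorn
Last habitat: Greywater with 87 animals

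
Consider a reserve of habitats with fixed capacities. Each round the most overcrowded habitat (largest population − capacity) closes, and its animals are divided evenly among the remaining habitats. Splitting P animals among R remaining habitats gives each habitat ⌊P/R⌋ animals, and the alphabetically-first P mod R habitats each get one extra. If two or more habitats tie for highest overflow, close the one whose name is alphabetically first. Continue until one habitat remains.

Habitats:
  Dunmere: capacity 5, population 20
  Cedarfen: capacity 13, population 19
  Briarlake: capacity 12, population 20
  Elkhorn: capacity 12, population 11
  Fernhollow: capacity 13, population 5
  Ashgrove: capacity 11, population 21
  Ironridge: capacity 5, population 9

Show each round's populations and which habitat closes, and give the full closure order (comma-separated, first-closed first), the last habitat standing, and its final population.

Closure order: Dunmere, Ashgrove, Briarlake, Cedarfen, Ironridge, Elkhorn
Last habitat: Fernhollow with 105 animals

Round 1: Ashgrove=21 Briarlake=20 Cedarfen=19 Dunmere=20 Elkhorn=11 Fernhollow=5 Ironridge=9 → close Dunmere (overflow 15)
  20÷6 = 3 each, +1 to first 2
Round 2: Ashgrove=25 Briarlake=24 Cedarfen=22 Elkhorn=14 Fernhollow=8 Ironridge=12 → close Ashgrove (overflow 14)
  25÷5 = 5 each, +1 to first 0
Round 3: Briarlake=29 Cedarfen=27 Elkhorn=19 Fernhollow=13 Ironridge=17 → close Briarlake (overflow 17)
  29÷4 = 7 each, +1 to first 1
Round 4: Cedarfen=35 Elkhorn=26 Fernhollow=20 Ironridge=24 → close Cedarfen (overflow 22)
  35÷3 = 11 each, +1 to first 2
Round 5: Elkhorn=38 Fernhollow=32 Ironridge=35 → close Ironridge (overflow 30)
  35÷2 = 17 each, +1 to first 1
Round 6: Elkhorn=56 Fernhollow=49 → close Elkhorn (overflow 44)
  56÷1 = 56 each, +1 to first 0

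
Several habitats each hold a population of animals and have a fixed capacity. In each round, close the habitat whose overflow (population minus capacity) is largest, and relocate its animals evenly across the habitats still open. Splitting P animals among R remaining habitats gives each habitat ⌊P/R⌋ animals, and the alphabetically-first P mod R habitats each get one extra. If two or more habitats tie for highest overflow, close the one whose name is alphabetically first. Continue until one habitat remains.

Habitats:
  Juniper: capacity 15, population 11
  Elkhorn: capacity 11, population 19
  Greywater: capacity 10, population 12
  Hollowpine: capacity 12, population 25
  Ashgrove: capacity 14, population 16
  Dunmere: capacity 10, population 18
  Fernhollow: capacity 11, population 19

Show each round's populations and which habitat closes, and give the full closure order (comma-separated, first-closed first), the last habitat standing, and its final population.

Closure order: Hollowpine, Dunmere, Elkhorn, Fernhollow, Ashgrove, Greywater
Last habitat: Juniper with 120 animals

Round 1: Ashgrove=16 Dunmere=18 Elkhorn=19 Fernhollow=19 Greywater=12 Hollowpine=25 Juniper=11 → close Hollowpine (overflow 13)
  25÷6 = 4 each, +1 to first 1
Round 2: Ashgrove=21 Dunmere=22 Elkhorn=23 Fernhollow=23 Greywater=16 Juniper=15 → close Dunmere (overflow 12)
  22÷5 = 4 each, +1 to first 2
Round 3: Ashgrove=26 Elkhorn=28 Fernhollow=27 Greywater=20 Juniper=19 → close Elkhorn (overflow 17)
  28÷4 = 7 each, +1 to first 0
Round 4: Ashgrove=33 Fernhollow=34 Greywater=27 Juniper=26 → close Fernhollow (overflow 23)
  34÷3 = 11 each, +1 to first 1
Round 5: Ashgrove=45 Greywater=38 Juniper=37 → close Ashgrove (overflow 31)
  45÷2 = 22 each, +1 to first 1
Round 6: Greywater=61 Juniper=59 → close Greywater (overflow 51)
  61÷1 = 61 each, +1 to first 0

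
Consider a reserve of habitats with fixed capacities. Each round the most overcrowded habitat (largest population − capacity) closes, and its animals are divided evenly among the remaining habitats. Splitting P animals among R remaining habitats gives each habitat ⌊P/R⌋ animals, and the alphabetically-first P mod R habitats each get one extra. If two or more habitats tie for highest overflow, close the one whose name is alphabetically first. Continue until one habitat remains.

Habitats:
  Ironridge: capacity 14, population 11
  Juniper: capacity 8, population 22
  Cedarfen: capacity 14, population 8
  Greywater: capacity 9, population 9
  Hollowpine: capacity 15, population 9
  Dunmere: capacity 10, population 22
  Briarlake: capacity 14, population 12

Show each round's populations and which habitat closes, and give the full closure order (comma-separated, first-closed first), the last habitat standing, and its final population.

Round 1: Briarlake=12 Cedarfen=8 Dunmere=22 Greywater=9 Hollowpine=9 Ironridge=11 Juniper=22 → close Juniper (overflow 14)
  22÷6 = 3 each, +1 to first 4
Round 2: Briarlake=16 Cedarfen=12 Dunmere=26 Greywater=13 Hollowpine=12 Ironridge=14 → close Dunmere (overflow 16)
  26÷5 = 5 each, +1 to first 1
Round 3: Briarlake=22 Cedarfen=17 Greywater=18 Hollowpine=17 Ironridge=19 → close Greywater (overflow 9)
  18÷4 = 4 each, +1 to first 2
Round 4: Briarlake=27 Cedarfen=22 Hollowpine=21 Ironridge=23 → close Briarlake (overflow 13)
  27÷3 = 9 each, +1 to first 0
Round 5: Cedarfen=31 Hollowpine=30 Ironridge=32 → close Ironridge (overflow 18)
  32÷2 = 16 each, +1 to first 0
Round 6: Cedarfen=47 Hollowpine=46 → close Cedarfen (overflow 33)
  47÷1 = 47 each, +1 to first 0

Closure order: Juniper, Dunmere, Greywater, Briarlake, Ironridge, Cedarfen
Last habitat: Hollowpine with 93 animals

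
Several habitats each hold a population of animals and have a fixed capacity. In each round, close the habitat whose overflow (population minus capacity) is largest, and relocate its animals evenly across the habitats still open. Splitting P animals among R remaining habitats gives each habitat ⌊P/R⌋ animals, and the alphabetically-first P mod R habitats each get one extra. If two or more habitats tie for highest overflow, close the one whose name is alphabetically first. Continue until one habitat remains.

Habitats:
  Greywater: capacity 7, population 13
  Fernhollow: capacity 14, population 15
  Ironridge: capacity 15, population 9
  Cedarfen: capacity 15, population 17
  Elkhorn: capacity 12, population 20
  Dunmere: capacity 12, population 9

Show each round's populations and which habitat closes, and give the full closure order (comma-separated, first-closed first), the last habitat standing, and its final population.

Round 1: Cedarfen=17 Dunmere=9 Elkhorn=20 Fernhollow=15 Greywater=13 Ironridge=9 → close Elkhorn (overflow 8)
  20÷5 = 4 each, +1 to first 0
Round 2: Cedarfen=21 Dunmere=13 Fernhollow=19 Greywater=17 Ironridge=13 → close Greywater (overflow 10)
  17÷4 = 4 each, +1 to first 1
Round 3: Cedarfen=26 Dunmere=17 Fernhollow=23 Ironridge=17 → close Cedarfen (overflow 11)
  26÷3 = 8 each, +1 to first 2
Round 4: Dunmere=26 Fernhollow=32 Ironridge=25 → close Fernhollow (overflow 18)
  32÷2 = 16 each, +1 to first 0
Round 5: Dunmere=42 Ironridge=41 → close Dunmere (overflow 30)
  42÷1 = 42 each, +1 to first 0

Closure order: Elkhorn, Greywater, Cedarfen, Fernhollow, Dunmere
Last habitat: Ironridge with 83 animals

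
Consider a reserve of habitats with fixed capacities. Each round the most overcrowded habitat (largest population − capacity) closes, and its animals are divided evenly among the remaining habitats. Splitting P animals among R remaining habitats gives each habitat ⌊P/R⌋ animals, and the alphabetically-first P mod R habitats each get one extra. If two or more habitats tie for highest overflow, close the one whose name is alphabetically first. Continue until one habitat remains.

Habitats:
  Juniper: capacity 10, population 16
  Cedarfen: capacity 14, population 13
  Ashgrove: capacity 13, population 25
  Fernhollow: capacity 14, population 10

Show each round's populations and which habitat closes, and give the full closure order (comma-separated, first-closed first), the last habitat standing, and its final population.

Round 1: Ashgrove=25 Cedarfen=13 Fernhollow=10 Juniper=16 → close Ashgrove (overflow 12)
  25÷3 = 8 each, +1 to first 1
Round 2: Cedarfen=22 Fernhollow=18 Juniper=24 → close Juniper (overflow 14)
  24÷2 = 12 each, +1 to first 0
Round 3: Cedarfen=34 Fernhollow=30 → close Cedarfen (overflow 20)
  34÷1 = 34 each, +1 to first 0

Closure order: Ashgrove, Juniper, Cedarfen
Last habitat: Fernhollow with 64 animals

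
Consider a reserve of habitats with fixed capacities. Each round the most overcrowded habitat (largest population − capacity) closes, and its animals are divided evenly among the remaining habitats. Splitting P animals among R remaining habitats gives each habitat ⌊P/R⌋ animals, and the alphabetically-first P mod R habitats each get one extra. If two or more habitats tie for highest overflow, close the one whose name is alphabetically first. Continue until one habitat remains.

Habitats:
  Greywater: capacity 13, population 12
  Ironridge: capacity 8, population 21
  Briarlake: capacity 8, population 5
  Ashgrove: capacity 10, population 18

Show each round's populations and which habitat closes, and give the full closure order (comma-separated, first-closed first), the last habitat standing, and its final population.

Closure order: Ironridge, Ashgrove, Greywater
Last habitat: Briarlake with 56 animals

Round 1: Ashgrove=18 Briarlake=5 Greywater=12 Ironridge=21 → close Ironridge (overflow 13)
  21÷3 = 7 each, +1 to first 0
Round 2: Ashgrove=25 Briarlake=12 Greywater=19 → close Ashgrove (overflow 15)
  25÷2 = 12 each, +1 to first 1
Round 3: Briarlake=25 Greywater=31 → close Greywater (overflow 18)
  31÷1 = 31 each, +1 to first 0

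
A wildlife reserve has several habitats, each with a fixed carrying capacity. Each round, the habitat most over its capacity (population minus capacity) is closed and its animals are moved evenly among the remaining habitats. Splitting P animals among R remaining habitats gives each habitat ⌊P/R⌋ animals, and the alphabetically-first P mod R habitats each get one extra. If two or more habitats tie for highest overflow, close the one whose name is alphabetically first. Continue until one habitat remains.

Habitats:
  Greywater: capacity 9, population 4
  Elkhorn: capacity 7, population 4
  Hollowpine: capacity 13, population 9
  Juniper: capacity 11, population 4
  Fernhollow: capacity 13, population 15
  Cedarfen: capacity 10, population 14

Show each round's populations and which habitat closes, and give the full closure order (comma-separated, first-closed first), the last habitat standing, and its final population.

Closure order: Cedarfen, Fernhollow, Elkhorn, Greywater, Hollowpine
Last habitat: Juniper with 50 animals

Round 1: Cedarfen=14 Elkhorn=4 Fernhollow=15 Greywater=4 Hollowpine=9 Juniper=4 → close Cedarfen (overflow 4)
  14÷5 = 2 each, +1 to first 4
Round 2: Elkhorn=7 Fernhollow=18 Greywater=7 Hollowpine=12 Juniper=6 → close Fernhollow (overflow 5)
  18÷4 = 4 each, +1 to first 2
Round 3: Elkhorn=12 Greywater=12 Hollowpine=16 Juniper=10 → close Elkhorn (overflow 5)
  12÷3 = 4 each, +1 to first 0
Round 4: Greywater=16 Hollowpine=20 Juniper=14 → close Greywater (overflow 7)
  16÷2 = 8 each, +1 to first 0
Round 5: Hollowpine=28 Juniper=22 → close Hollowpine (overflow 15)
  28÷1 = 28 each, +1 to first 0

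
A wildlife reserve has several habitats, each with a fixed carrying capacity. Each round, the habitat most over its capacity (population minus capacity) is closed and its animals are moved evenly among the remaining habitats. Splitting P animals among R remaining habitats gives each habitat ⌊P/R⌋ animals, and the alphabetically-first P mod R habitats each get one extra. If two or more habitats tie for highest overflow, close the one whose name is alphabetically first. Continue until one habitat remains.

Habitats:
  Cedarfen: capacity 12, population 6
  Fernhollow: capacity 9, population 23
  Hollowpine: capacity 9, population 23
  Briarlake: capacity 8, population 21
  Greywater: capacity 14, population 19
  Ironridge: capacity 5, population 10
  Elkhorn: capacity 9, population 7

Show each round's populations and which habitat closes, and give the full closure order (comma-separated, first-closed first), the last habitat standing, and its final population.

Round 1: Briarlake=21 Cedarfen=6 Elkhorn=7 Fernhollow=23 Greywater=19 Hollowpine=23 Ironridge=10 → close Fernhollow (overflow 14)
  23÷6 = 3 each, +1 to first 5
Round 2: Briarlake=25 Cedarfen=10 Elkhorn=11 Greywater=23 Hollowpine=27 Ironridge=13 → close Hollowpine (overflow 18)
  27÷5 = 5 each, +1 to first 2
Round 3: Briarlake=31 Cedarfen=16 Elkhorn=16 Greywater=28 Ironridge=18 → close Briarlake (overflow 23)
  31÷4 = 7 each, +1 to first 3
Round 4: Cedarfen=24 Elkhorn=24 Greywater=36 Ironridge=25 → close Greywater (overflow 22)
  36÷3 = 12 each, +1 to first 0
Round 5: Cedarfen=36 Elkhorn=36 Ironridge=37 → close Ironridge (overflow 32)
  37÷2 = 18 each, +1 to first 1
Round 6: Cedarfen=55 Elkhorn=54 → close Elkhorn (overflow 45)
  54÷1 = 54 each, +1 to first 0

Closure order: Fernhollow, Hollowpine, Briarlake, Greywater, Ironridge, Elkhorn
Last habitat: Cedarfen with 109 animals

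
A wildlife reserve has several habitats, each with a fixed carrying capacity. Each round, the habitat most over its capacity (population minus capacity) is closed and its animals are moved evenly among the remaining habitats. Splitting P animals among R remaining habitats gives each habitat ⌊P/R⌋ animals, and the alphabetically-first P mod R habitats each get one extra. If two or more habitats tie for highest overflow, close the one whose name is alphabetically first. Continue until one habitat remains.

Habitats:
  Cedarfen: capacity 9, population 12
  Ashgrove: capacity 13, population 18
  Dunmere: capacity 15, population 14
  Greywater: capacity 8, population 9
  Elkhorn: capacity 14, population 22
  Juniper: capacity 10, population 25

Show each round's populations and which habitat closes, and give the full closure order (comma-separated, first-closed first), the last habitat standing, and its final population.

Round 1: Ashgrove=18 Cedarfen=12 Dunmere=14 Elkhorn=22 Greywater=9 Juniper=25 → close Juniper (overflow 15)
  25÷5 = 5 each, +1 to first 0
Round 2: Ashgrove=23 Cedarfen=17 Dunmere=19 Elkhorn=27 Greywater=14 → close Elkhorn (overflow 13)
  27÷4 = 6 each, +1 to first 3
Round 3: Ashgrove=30 Cedarfen=24 Dunmere=26 Greywater=20 → close Ashgrove (overflow 17)
  30÷3 = 10 each, +1 to first 0
Round 4: Cedarfen=34 Dunmere=36 Greywater=30 → close Cedarfen (overflow 25)
  34÷2 = 17 each, +1 to first 0
Round 5: Dunmere=53 Greywater=47 → close Greywater (overflow 39)
  47÷1 = 47 each, +1 to first 0

Closure order: Juniper, Elkhorn, Ashgrove, Cedarfen, Greywater
Last habitat: Dunmere with 100 animals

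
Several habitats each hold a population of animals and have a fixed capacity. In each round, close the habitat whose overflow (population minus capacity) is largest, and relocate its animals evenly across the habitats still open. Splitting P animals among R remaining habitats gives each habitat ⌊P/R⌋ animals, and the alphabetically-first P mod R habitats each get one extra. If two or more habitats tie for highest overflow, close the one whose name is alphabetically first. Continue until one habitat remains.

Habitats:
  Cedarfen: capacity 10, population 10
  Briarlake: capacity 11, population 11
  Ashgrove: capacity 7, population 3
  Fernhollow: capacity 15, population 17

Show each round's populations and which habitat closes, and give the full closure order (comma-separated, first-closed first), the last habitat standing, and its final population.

Closure order: Fernhollow, Briarlake, Cedarfen
Last habitat: Ashgrove with 41 animals

Round 1: Ashgrove=3 Briarlake=11 Cedarfen=10 Fernhollow=17 → close Fernhollow (overflow 2)
  17÷3 = 5 each, +1 to first 2
Round 2: Ashgrove=9 Briarlake=17 Cedarfen=15 → close Briarlake (overflow 6)
  17÷2 = 8 each, +1 to first 1
Round 3: Ashgrove=18 Cedarfen=23 → close Cedarfen (overflow 13)
  23÷1 = 23 each, +1 to first 0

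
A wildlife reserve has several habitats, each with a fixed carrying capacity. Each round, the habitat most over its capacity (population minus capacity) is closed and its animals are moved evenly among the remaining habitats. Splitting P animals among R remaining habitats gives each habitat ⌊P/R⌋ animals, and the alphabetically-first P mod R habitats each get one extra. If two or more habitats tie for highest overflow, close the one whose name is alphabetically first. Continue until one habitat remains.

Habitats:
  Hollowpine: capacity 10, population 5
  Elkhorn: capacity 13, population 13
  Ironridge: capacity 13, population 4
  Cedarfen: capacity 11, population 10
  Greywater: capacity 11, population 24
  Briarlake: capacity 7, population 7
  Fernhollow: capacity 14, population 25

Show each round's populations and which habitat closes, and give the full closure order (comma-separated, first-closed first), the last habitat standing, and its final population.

Round 1: Briarlake=7 Cedarfen=10 Elkhorn=13 Fernhollow=25 Greywater=24 Hollowpine=5 Ironridge=4 → close Greywater (overflow 13)
  24÷6 = 4 each, +1 to first 0
Round 2: Briarlake=11 Cedarfen=14 Elkhorn=17 Fernhollow=29 Hollowpine=9 Ironridge=8 → close Fernhollow (overflow 15)
  29÷5 = 5 each, +1 to first 4
Round 3: Briarlake=17 Cedarfen=20 Elkhorn=23 Hollowpine=15 Ironridge=13 → close Briarlake (overflow 10)
  17÷4 = 4 each, +1 to first 1
Round 4: Cedarfen=25 Elkhorn=27 Hollowpine=19 Ironridge=17 → close Cedarfen (overflow 14)
  25÷3 = 8 each, +1 to first 1
Round 5: Elkhorn=36 Hollowpine=27 Ironridge=25 → close Elkhorn (overflow 23)
  36÷2 = 18 each, +1 to first 0
Round 6: Hollowpine=45 Ironridge=43 → close Hollowpine (overflow 35)
  45÷1 = 45 each, +1 to first 0

Closure order: Greywater, Fernhollow, Briarlake, Cedarfen, Elkhorn, Hollowpine
Last habitat: Ironridge with 88 animals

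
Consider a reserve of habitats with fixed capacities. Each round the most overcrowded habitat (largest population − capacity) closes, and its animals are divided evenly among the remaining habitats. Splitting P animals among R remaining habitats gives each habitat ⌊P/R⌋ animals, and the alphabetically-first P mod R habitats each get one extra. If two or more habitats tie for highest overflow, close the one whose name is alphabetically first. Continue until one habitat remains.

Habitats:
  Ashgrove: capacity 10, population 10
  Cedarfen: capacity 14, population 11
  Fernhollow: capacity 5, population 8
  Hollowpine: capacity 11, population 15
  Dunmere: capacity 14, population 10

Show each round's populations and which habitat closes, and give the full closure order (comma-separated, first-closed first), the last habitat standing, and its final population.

Closure order: Hollowpine, Fernhollow, Ashgrove, Cedarfen
Last habitat: Dunmere with 54 animals

Round 1: Ashgrove=10 Cedarfen=11 Dunmere=10 Fernhollow=8 Hollowpine=15 → close Hollowpine (overflow 4)
  15÷4 = 3 each, +1 to first 3
Round 2: Ashgrove=14 Cedarfen=15 Dunmere=14 Fernhollow=11 → close Fernhollow (overflow 6)
  11÷3 = 3 each, +1 to first 2
Round 3: Ashgrove=18 Cedarfen=19 Dunmere=17 → close Ashgrove (overflow 8)
  18÷2 = 9 each, +1 to first 0
Round 4: Cedarfen=28 Dunmere=26 → close Cedarfen (overflow 14)
  28÷1 = 28 each, +1 to first 0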